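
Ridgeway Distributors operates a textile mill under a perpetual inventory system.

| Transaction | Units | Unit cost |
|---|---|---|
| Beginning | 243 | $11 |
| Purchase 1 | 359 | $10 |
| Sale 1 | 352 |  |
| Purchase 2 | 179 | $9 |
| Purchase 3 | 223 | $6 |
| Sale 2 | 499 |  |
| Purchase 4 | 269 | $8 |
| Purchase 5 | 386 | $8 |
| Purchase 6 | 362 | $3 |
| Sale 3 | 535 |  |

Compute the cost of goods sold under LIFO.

Sale 1 (352) [LIFO — newest first]: 352 @ $10 = $3,520
Sale 2 (499) [LIFO — newest first]: 223 @ $6 + 179 @ $9 + 7 @ $10 + 90 @ $11 = $4,009
Sale 3 (535) [LIFO — newest first]: 362 @ $3 + 173 @ $8 = $2,470
Total COGS = $3,520 + $4,009 + $2,470 = $9,999
Ending inventory: 153 @ $11 + 269 @ $8 + 213 @ $8 = $5,539
Check: goods available $15,538 = COGS $9,999 + ending $5,539

COGS = $9,999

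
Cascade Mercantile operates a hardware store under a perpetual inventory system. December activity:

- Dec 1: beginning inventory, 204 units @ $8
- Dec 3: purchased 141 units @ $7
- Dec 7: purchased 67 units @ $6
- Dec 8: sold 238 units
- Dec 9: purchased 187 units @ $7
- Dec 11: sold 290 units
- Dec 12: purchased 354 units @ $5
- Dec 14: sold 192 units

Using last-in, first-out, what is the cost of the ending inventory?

Dec 8, 238 sold [LIFO — newest first]: 67 @ $6 + 141 @ $7 + 30 @ $8 = $1,629
Dec 11, 290 sold [LIFO — newest first]: 187 @ $7 + 103 @ $8 = $2,133
Dec 14, 192 sold [LIFO — newest first]: 192 @ $5 = $960
Total COGS = $1,629 + $2,133 + $960 = $4,722
Ending inventory: 71 @ $8 + 162 @ $5 = $1,378

Ending inventory = $1,378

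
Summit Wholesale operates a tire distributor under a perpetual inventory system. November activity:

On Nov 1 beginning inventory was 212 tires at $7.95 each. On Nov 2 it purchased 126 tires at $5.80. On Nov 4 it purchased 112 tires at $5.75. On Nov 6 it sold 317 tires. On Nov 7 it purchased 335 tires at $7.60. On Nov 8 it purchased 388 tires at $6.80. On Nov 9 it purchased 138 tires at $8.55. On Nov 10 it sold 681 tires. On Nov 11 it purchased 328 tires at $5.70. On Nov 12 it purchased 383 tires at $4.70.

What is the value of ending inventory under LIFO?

Ending inventory = $6,095.05

Nov 6, 317 sold [LIFO — newest first]: 112 @ $5.75 + 126 @ $5.80 + 79 @ $7.95 = $2,002.85
Nov 10, 681 sold [LIFO — newest first]: 138 @ $8.55 + 388 @ $6.80 + 155 @ $7.60 = $4,996.30
Total COGS = $2,002.85 + $4,996.30 = $6,999.15
Ending inventory: 133 @ $7.95 + 180 @ $7.60 + 328 @ $5.70 + 383 @ $4.70 = $6,095.05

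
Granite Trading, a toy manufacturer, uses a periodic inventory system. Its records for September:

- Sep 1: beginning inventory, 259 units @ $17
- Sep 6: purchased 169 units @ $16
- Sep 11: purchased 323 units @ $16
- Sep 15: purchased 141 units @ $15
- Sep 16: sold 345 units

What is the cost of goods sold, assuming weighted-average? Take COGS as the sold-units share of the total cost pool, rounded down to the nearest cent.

Sep 16, sell 345: 345/892 × $14,390.00 → $5,565.63
Ending inventory (cost pool remaining) = $8,824.37
Check: goods available $14,390.00 = COGS $5,565.63 + ending $8,824.37

COGS = $5,565.63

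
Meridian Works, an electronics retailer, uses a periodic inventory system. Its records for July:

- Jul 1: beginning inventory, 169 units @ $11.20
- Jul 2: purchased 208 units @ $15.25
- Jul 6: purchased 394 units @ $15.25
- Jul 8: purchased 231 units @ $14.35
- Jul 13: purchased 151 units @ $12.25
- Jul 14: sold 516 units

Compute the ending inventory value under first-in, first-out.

Jul 14, 516 sold [FIFO — oldest first]: 169 @ $11.20 + 208 @ $15.25 + 139 @ $15.25 = $7,184.55
Ending inventory: 255 @ $15.25 + 231 @ $14.35 + 151 @ $12.25 = $9,053.35

Ending inventory = $9,053.35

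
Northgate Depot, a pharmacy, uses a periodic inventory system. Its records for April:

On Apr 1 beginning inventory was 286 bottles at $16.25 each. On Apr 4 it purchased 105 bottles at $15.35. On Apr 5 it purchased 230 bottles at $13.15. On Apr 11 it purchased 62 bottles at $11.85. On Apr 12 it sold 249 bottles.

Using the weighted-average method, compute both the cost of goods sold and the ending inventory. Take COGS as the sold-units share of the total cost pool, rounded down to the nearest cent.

Apr 12, sell 249: 249/683 × $10,018.45 → $3,652.40
Ending inventory (cost pool remaining) = $6,366.05

COGS = $3,652.40; ending inventory = $6,366.05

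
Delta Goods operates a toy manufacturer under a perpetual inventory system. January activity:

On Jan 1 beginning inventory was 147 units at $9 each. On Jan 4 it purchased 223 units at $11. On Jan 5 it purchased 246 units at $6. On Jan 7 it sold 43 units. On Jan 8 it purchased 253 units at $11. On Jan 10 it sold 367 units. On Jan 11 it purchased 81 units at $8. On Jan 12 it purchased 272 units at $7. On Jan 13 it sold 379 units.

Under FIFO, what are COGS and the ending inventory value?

COGS = $7,155; ending inventory = $3,432

Jan 7, 43 sold [FIFO — oldest first]: 43 @ $9 = $387
Jan 10, 367 sold [FIFO — oldest first]: 104 @ $9 + 223 @ $11 + 40 @ $6 = $3,629
Jan 13, 379 sold [FIFO — oldest first]: 206 @ $6 + 173 @ $11 = $3,139
Total COGS = $387 + $3,629 + $3,139 = $7,155
Ending inventory: 80 @ $11 + 81 @ $8 + 272 @ $7 = $3,432
Check: goods available $10,587 = COGS $7,155 + ending $3,432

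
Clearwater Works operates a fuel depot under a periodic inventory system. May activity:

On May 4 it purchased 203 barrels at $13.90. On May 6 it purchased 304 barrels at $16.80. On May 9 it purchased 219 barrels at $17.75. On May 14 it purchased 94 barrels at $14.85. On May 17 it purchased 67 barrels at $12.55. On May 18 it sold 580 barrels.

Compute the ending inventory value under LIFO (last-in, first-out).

Ending inventory = $4,568.90

May 18, 580 sold [LIFO — newest first]: 67 @ $12.55 + 94 @ $14.85 + 219 @ $17.75 + 200 @ $16.80 = $9,484.00
Ending inventory: 203 @ $13.90 + 104 @ $16.80 = $4,568.90
Check: goods available $14,052.90 = COGS $9,484.00 + ending $4,568.90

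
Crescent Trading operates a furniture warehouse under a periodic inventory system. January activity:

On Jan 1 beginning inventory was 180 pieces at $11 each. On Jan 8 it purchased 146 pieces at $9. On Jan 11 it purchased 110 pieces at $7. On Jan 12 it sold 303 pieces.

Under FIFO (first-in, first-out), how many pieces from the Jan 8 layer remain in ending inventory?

23

Jan 12, 303 sold [FIFO — oldest first]: 180 @ $11 + 123 @ $9 = $3,087
Ending inventory: 23 @ $9 + 110 @ $7 = $977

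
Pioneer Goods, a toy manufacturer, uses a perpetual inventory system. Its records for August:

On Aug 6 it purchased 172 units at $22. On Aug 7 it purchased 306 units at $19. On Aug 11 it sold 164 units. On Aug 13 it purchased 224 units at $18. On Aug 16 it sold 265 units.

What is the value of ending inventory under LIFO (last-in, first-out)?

Ending inventory = $5,703

Aug 11, 164 sold [LIFO — newest first]: 164 @ $19 = $3,116
Aug 16, 265 sold [LIFO — newest first]: 224 @ $18 + 41 @ $19 = $4,811
Total COGS = $3,116 + $4,811 = $7,927
Ending inventory: 172 @ $22 + 101 @ $19 = $5,703
Check: goods available $13,630 = COGS $7,927 + ending $5,703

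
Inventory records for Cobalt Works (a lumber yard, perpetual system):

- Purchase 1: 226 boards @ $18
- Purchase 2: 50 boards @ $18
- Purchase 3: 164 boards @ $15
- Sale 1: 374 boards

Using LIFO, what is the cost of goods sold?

COGS = $6,240

Sale 1 (374) [LIFO — newest first]: 164 @ $15 + 50 @ $18 + 160 @ $18 = $6,240
Ending inventory: 66 @ $18 = $1,188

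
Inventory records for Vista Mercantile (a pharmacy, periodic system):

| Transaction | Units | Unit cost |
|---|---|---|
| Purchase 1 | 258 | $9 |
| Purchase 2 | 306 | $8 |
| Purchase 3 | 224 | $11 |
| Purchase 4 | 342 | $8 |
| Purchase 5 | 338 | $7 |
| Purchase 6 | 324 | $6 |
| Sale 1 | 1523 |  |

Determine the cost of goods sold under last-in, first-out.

Sale 1 (1523) [LIFO — newest first]: 324 @ $6 + 338 @ $7 + 342 @ $8 + 224 @ $11 + 295 @ $8 = $11,870
Ending inventory: 258 @ $9 + 11 @ $8 = $2,410
Check: goods available $14,280 = COGS $11,870 + ending $2,410

COGS = $11,870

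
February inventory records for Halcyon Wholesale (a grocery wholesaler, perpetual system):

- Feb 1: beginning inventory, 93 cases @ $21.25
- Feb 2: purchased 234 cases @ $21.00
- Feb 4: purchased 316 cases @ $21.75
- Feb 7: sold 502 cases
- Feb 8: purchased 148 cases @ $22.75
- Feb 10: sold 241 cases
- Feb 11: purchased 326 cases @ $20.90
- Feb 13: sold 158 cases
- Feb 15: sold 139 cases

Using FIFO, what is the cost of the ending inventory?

Ending inventory = $1,609.30

Feb 7, 502 sold [FIFO — oldest first]: 93 @ $21.25 + 234 @ $21.00 + 175 @ $21.75 = $10,696.50
Feb 10, 241 sold [FIFO — oldest first]: 141 @ $21.75 + 100 @ $22.75 = $5,341.75
Feb 13, 158 sold [FIFO — oldest first]: 48 @ $22.75 + 110 @ $20.90 = $3,391.00
Feb 15, 139 sold [FIFO — oldest first]: 139 @ $20.90 = $2,905.10
Total COGS = $10,696.50 + $5,341.75 + $3,391.00 + $2,905.10 = $22,334.35
Ending inventory: 77 @ $20.90 = $1,609.30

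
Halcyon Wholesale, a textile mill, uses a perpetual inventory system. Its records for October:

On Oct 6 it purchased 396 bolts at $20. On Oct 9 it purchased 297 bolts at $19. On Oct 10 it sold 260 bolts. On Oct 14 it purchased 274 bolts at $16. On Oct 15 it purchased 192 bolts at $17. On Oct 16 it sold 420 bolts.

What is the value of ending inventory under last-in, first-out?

Oct 10, 260 sold [LIFO — newest first]: 260 @ $19 = $4,940
Oct 16, 420 sold [LIFO — newest first]: 192 @ $17 + 228 @ $16 = $6,912
Total COGS = $4,940 + $6,912 = $11,852
Ending inventory: 396 @ $20 + 37 @ $19 + 46 @ $16 = $9,359

Ending inventory = $9,359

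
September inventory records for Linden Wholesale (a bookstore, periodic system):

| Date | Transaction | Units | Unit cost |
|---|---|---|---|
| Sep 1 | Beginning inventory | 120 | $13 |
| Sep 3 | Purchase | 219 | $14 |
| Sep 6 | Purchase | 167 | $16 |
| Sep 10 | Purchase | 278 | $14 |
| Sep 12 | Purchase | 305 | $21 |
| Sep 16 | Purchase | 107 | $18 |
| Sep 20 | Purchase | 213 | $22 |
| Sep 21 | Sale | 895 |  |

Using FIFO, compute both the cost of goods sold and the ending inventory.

Sep 21, 895 sold [FIFO — oldest first]: 120 @ $13 + 219 @ $14 + 167 @ $16 + 278 @ $14 + 111 @ $21 = $13,521
Ending inventory: 194 @ $21 + 107 @ $18 + 213 @ $22 = $10,686
Check: goods available $24,207 = COGS $13,521 + ending $10,686

COGS = $13,521; ending inventory = $10,686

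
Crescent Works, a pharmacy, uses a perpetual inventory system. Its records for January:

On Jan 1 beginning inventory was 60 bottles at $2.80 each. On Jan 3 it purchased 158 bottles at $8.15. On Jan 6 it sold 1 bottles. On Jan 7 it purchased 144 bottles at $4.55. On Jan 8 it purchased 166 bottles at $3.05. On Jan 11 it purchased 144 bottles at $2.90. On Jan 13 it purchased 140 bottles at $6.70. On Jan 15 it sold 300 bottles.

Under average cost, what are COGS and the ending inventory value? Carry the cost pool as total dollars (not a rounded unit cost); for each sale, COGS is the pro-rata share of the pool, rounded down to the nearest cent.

COGS = $1,473.79; ending inventory = $2,499.01

After Jan 1: 60 on hand, pool $168.00 (≈ $2.8000 each)
After Jan 3: 218 on hand, pool $1,455.70 (≈ $6.6775 each)
Jan 6, sell 1: 1/218 × $1,455.70 → $6.67
After Jan 7: 361 on hand, pool $2,104.23 (≈ $5.8289 each)
After Jan 8: 527 on hand, pool $2,610.53 (≈ $4.9536 each)
After Jan 11: 671 on hand, pool $3,028.13 (≈ $4.5129 each)
After Jan 13: 811 on hand, pool $3,966.13 (≈ $4.8904 each)
Jan 15, sell 300: 300/811 × $3,966.13 → $1,467.12
Total COGS = $6.67 + $1,467.12 = $1,473.79
Ending inventory (cost pool remaining) = $2,499.01
Check: goods available $3,972.80 = COGS $1,473.79 + ending $2,499.01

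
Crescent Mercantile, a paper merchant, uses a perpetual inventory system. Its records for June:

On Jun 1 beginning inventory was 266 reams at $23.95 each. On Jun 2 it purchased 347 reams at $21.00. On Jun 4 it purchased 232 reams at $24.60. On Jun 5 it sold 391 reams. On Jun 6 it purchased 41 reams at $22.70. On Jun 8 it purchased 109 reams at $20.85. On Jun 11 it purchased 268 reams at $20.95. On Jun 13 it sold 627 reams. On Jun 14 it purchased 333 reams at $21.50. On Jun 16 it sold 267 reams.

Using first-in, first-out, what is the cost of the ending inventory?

Ending inventory = $6,686.50

Jun 5, 391 sold [FIFO — oldest first]: 266 @ $23.95 + 125 @ $21.00 = $8,995.70
Jun 13, 627 sold [FIFO — oldest first]: 222 @ $21.00 + 232 @ $24.60 + 41 @ $22.70 + 109 @ $20.85 + 23 @ $20.95 = $14,054.40
Jun 16, 267 sold [FIFO — oldest first]: 245 @ $20.95 + 22 @ $21.50 = $5,605.75
Total COGS = $8,995.70 + $14,054.40 + $5,605.75 = $28,655.85
Ending inventory: 311 @ $21.50 = $6,686.50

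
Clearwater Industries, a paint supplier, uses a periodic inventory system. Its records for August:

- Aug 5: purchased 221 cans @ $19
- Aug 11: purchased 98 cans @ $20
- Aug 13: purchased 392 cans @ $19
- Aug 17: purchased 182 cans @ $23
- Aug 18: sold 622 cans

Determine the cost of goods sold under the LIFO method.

COGS = $12,594

Aug 18, 622 sold [LIFO — newest first]: 182 @ $23 + 392 @ $19 + 48 @ $20 = $12,594
Ending inventory: 221 @ $19 + 50 @ $20 = $5,199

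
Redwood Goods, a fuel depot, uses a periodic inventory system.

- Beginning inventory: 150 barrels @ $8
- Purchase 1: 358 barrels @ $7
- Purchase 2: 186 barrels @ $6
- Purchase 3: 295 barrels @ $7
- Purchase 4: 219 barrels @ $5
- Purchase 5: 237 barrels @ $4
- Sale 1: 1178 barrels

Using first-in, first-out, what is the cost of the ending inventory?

Ending inventory = $1,098

Sale 1 (1178) [FIFO — oldest first]: 150 @ $8 + 358 @ $7 + 186 @ $6 + 295 @ $7 + 189 @ $5 = $7,832
Ending inventory: 30 @ $5 + 237 @ $4 = $1,098
Check: goods available $8,930 = COGS $7,832 + ending $1,098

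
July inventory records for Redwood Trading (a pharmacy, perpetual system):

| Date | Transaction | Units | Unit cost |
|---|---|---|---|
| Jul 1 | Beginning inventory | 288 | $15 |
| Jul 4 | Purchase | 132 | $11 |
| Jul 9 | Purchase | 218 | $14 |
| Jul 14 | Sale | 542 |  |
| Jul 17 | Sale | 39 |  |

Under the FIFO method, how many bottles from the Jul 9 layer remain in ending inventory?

Jul 14, 542 sold [FIFO — oldest first]: 288 @ $15 + 132 @ $11 + 122 @ $14 = $7,480
Jul 17, 39 sold [FIFO — oldest first]: 39 @ $14 = $546
Total COGS = $7,480 + $546 = $8,026
Ending inventory: 57 @ $14 = $798
Check: goods available $8,824 = COGS $8,026 + ending $798

57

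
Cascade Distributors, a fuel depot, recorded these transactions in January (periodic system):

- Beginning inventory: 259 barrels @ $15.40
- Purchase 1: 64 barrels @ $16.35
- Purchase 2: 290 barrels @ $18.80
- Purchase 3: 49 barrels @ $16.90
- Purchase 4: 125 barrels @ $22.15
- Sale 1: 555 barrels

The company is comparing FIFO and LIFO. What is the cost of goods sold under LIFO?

COGS = $10,511.05

FIFO COGS: 259 @ $15.40 + 64 @ $16.35 + 232 @ $18.80 = $9,396.60
LIFO COGS: 125 @ $22.15 + 49 @ $16.90 + 290 @ $18.80 + 64 @ $16.35 + 27 @ $15.40 = $10,511.05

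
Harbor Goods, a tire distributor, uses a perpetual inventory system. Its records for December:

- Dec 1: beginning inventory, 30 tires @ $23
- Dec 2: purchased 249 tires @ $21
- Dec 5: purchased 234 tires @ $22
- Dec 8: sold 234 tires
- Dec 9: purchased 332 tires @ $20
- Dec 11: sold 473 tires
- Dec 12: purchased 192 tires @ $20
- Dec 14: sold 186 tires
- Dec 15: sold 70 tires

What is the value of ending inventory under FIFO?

Dec 8, 234 sold [FIFO — oldest first]: 30 @ $23 + 204 @ $21 = $4,974
Dec 11, 473 sold [FIFO — oldest first]: 45 @ $21 + 234 @ $22 + 194 @ $20 = $9,973
Dec 14, 186 sold [FIFO — oldest first]: 138 @ $20 + 48 @ $20 = $3,720
Dec 15, 70 sold [FIFO — oldest first]: 70 @ $20 = $1,400
Total COGS = $4,974 + $9,973 + $3,720 + $1,400 = $20,067
Ending inventory: 74 @ $20 = $1,480

Ending inventory = $1,480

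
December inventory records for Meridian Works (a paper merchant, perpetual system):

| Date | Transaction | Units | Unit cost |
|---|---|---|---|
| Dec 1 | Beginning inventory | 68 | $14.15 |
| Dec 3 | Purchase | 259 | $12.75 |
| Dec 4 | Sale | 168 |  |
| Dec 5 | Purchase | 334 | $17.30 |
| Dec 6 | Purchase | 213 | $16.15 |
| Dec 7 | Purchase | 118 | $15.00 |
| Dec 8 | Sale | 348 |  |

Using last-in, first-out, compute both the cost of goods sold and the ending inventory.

COGS = $7,646.05; ending inventory = $7,606.55

Dec 4, 168 sold [LIFO — newest first]: 168 @ $12.75 = $2,142.00
Dec 8, 348 sold [LIFO — newest first]: 118 @ $15.00 + 213 @ $16.15 + 17 @ $17.30 = $5,504.05
Total COGS = $2,142.00 + $5,504.05 = $7,646.05
Ending inventory: 68 @ $14.15 + 91 @ $12.75 + 317 @ $17.30 = $7,606.55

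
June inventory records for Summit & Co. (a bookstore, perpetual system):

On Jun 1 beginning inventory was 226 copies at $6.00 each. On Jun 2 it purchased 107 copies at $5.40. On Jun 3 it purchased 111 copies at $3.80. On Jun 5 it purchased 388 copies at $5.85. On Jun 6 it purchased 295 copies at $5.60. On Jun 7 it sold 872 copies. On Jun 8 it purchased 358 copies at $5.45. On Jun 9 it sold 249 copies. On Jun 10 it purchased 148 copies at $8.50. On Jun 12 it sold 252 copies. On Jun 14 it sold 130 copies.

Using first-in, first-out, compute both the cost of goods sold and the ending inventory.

Jun 7, 872 sold [FIFO — oldest first]: 226 @ $6.00 + 107 @ $5.40 + 111 @ $3.80 + 388 @ $5.85 + 40 @ $5.60 = $4,849.40
Jun 9, 249 sold [FIFO — oldest first]: 249 @ $5.60 = $1,394.40
Jun 12, 252 sold [FIFO — oldest first]: 6 @ $5.60 + 246 @ $5.45 = $1,374.30
Jun 14, 130 sold [FIFO — oldest first]: 112 @ $5.45 + 18 @ $8.50 = $763.40
Total COGS = $4,849.40 + $1,394.40 + $1,374.30 + $763.40 = $8,381.50
Ending inventory: 130 @ $8.50 = $1,105.00

COGS = $8,381.50; ending inventory = $1,105.00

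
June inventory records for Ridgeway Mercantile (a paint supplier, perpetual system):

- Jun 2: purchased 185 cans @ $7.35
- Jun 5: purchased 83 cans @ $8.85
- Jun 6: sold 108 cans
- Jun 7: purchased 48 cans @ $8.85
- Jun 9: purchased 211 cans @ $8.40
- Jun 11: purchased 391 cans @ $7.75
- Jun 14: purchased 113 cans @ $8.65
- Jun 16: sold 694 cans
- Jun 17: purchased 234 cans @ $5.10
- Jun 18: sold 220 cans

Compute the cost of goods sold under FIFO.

Jun 6, 108 sold [FIFO — oldest first]: 108 @ $7.35 = $793.80
Jun 16, 694 sold [FIFO — oldest first]: 77 @ $7.35 + 83 @ $8.85 + 48 @ $8.85 + 211 @ $8.40 + 275 @ $7.75 = $5,628.95
Jun 18, 220 sold [FIFO — oldest first]: 116 @ $7.75 + 104 @ $8.65 = $1,798.60
Total COGS = $793.80 + $5,628.95 + $1,798.60 = $8,221.35
Ending inventory: 9 @ $8.65 + 234 @ $5.10 = $1,271.25

COGS = $8,221.35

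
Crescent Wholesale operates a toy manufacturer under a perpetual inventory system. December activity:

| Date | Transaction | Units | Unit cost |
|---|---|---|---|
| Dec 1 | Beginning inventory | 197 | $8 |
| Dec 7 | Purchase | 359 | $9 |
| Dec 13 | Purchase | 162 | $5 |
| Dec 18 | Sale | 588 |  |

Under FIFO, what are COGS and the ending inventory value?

Dec 18, 588 sold [FIFO — oldest first]: 197 @ $8 + 359 @ $9 + 32 @ $5 = $4,967
Ending inventory: 130 @ $5 = $650
Check: goods available $5,617 = COGS $4,967 + ending $650

COGS = $4,967; ending inventory = $650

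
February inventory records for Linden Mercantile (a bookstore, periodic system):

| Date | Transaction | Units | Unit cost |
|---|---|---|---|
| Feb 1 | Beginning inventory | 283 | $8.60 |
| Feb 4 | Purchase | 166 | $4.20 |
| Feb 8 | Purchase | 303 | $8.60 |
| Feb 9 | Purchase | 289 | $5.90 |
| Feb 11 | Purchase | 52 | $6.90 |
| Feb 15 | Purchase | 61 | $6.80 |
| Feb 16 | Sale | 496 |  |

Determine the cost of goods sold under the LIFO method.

Feb 16, 496 sold [LIFO — newest first]: 61 @ $6.80 + 52 @ $6.90 + 289 @ $5.90 + 94 @ $8.60 = $3,287.10
Ending inventory: 283 @ $8.60 + 166 @ $4.20 + 209 @ $8.60 = $4,928.40

COGS = $3,287.10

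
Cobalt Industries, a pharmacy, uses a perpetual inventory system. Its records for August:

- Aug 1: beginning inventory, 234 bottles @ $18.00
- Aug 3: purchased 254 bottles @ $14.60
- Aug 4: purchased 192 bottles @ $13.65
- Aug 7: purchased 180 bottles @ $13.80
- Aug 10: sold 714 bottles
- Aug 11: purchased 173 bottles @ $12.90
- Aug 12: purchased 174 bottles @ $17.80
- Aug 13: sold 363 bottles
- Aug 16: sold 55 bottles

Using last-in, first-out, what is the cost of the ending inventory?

Ending inventory = $1,350.00

Aug 10, 714 sold [LIFO — newest first]: 180 @ $13.80 + 192 @ $13.65 + 254 @ $14.60 + 88 @ $18.00 = $10,397.20
Aug 13, 363 sold [LIFO — newest first]: 174 @ $17.80 + 173 @ $12.90 + 16 @ $18.00 = $5,616.90
Aug 16, 55 sold [LIFO — newest first]: 55 @ $18.00 = $990.00
Total COGS = $10,397.20 + $5,616.90 + $990.00 = $17,004.10
Ending inventory: 75 @ $18.00 = $1,350.00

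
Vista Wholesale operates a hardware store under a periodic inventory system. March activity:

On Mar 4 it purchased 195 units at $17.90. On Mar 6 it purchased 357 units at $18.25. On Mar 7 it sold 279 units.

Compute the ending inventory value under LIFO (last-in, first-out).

Mar 7, 279 sold [LIFO — newest first]: 279 @ $18.25 = $5,091.75
Ending inventory: 195 @ $17.90 + 78 @ $18.25 = $4,914.00

Ending inventory = $4,914.00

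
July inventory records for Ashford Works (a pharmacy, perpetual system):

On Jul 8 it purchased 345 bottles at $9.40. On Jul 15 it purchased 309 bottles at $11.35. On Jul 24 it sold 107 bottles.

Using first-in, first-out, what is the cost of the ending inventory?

Ending inventory = $5,744.35

Jul 24, 107 sold [FIFO — oldest first]: 107 @ $9.40 = $1,005.80
Ending inventory: 238 @ $9.40 + 309 @ $11.35 = $5,744.35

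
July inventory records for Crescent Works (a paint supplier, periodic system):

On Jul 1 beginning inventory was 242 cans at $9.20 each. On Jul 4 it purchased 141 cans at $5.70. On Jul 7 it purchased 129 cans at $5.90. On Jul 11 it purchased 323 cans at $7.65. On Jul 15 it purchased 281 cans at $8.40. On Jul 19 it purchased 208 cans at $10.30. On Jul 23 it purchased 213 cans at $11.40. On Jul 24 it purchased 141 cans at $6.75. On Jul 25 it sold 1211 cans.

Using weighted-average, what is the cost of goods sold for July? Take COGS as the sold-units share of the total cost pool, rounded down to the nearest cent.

Jul 25, sell 1211: 1211/1678 × $14,144.90 → $10,208.26
Ending inventory (cost pool remaining) = $3,936.64

COGS = $10,208.26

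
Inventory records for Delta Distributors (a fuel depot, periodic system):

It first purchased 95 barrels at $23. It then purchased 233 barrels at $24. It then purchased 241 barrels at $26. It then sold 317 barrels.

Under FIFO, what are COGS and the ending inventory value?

Sale 1 (317) [FIFO — oldest first]: 95 @ $23 + 222 @ $24 = $7,513
Ending inventory: 11 @ $24 + 241 @ $26 = $6,530
Check: goods available $14,043 = COGS $7,513 + ending $6,530

COGS = $7,513; ending inventory = $6,530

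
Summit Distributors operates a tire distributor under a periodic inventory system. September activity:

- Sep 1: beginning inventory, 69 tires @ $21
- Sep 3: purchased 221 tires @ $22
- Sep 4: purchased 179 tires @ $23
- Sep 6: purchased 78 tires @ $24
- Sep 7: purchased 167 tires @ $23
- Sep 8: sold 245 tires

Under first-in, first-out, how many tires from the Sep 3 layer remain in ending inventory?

Sep 8, 245 sold [FIFO — oldest first]: 69 @ $21 + 176 @ $22 = $5,321
Ending inventory: 45 @ $22 + 179 @ $23 + 78 @ $24 + 167 @ $23 = $10,820
Check: goods available $16,141 = COGS $5,321 + ending $10,820

45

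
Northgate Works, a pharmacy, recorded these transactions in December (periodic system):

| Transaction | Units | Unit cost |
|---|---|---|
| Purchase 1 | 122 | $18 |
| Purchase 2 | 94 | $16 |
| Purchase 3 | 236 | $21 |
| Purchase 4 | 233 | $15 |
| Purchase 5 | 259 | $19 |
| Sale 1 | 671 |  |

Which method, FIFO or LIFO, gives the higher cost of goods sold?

FIFO COGS: 122 @ $18 + 94 @ $16 + 236 @ $21 + 219 @ $15 = $11,941
LIFO COGS: 259 @ $19 + 233 @ $15 + 179 @ $21 = $12,175

LIFO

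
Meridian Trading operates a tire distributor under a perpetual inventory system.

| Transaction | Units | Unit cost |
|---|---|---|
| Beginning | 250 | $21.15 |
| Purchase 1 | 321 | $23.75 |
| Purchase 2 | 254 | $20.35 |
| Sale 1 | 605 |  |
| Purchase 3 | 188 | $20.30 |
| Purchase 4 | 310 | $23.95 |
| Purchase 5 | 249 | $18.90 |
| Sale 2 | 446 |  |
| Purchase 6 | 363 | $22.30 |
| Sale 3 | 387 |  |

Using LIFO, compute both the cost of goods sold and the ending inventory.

COGS = $31,521.10; ending inventory = $10,600.95

Sale 1 (605) [LIFO — newest first]: 254 @ $20.35 + 321 @ $23.75 + 30 @ $21.15 = $13,427.15
Sale 2 (446) [LIFO — newest first]: 249 @ $18.90 + 197 @ $23.95 = $9,424.25
Sale 3 (387) [LIFO — newest first]: 363 @ $22.30 + 24 @ $23.95 = $8,669.70
Total COGS = $13,427.15 + $9,424.25 + $8,669.70 = $31,521.10
Ending inventory: 220 @ $21.15 + 188 @ $20.30 + 89 @ $23.95 = $10,600.95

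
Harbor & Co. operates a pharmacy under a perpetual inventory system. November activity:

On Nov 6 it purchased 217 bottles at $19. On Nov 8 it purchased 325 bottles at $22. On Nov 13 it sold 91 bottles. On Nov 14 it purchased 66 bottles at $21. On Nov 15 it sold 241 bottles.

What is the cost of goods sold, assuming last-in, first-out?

COGS = $7,238

Nov 13, 91 sold [LIFO — newest first]: 91 @ $22 = $2,002
Nov 15, 241 sold [LIFO — newest first]: 66 @ $21 + 175 @ $22 = $5,236
Total COGS = $2,002 + $5,236 = $7,238
Ending inventory: 217 @ $19 + 59 @ $22 = $5,421
Check: goods available $12,659 = COGS $7,238 + ending $5,421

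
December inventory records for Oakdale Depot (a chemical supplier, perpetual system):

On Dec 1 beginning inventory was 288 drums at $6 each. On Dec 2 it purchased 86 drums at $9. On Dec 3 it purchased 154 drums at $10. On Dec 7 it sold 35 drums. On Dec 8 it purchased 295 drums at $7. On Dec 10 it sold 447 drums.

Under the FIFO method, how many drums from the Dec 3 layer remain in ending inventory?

46

Dec 7, 35 sold [FIFO — oldest first]: 35 @ $6 = $210
Dec 10, 447 sold [FIFO — oldest first]: 253 @ $6 + 86 @ $9 + 108 @ $10 = $3,372
Total COGS = $210 + $3,372 = $3,582
Ending inventory: 46 @ $10 + 295 @ $7 = $2,525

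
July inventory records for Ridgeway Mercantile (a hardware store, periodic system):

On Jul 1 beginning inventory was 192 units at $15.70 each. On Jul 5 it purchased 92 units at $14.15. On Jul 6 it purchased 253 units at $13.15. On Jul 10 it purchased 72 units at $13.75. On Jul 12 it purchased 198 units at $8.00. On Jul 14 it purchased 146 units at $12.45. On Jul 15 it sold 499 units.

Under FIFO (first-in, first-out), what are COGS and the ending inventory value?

Jul 15, 499 sold [FIFO — oldest first]: 192 @ $15.70 + 92 @ $14.15 + 215 @ $13.15 = $7,143.45
Ending inventory: 38 @ $13.15 + 72 @ $13.75 + 198 @ $8.00 + 146 @ $12.45 = $4,891.40

COGS = $7,143.45; ending inventory = $4,891.40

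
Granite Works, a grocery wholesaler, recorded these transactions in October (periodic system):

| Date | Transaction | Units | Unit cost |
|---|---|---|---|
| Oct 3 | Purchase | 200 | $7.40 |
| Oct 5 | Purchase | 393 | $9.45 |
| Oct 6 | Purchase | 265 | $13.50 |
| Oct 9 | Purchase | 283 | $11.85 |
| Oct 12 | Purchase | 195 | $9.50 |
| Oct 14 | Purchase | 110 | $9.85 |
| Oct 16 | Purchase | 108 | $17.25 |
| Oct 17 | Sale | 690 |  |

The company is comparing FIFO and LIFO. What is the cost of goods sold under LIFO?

FIFO COGS: 200 @ $7.40 + 393 @ $9.45 + 97 @ $13.50 = $6,503.35
LIFO COGS: 108 @ $17.25 + 110 @ $9.85 + 195 @ $9.50 + 277 @ $11.85 = $8,081.45

COGS = $8,081.45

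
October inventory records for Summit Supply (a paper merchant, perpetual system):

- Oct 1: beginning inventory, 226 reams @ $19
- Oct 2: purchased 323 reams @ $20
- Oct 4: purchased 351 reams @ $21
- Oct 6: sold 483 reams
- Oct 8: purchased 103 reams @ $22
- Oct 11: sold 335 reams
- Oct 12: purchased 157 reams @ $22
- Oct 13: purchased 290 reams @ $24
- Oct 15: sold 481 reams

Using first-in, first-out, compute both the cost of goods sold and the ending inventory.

Oct 6, 483 sold [FIFO — oldest first]: 226 @ $19 + 257 @ $20 = $9,434
Oct 11, 335 sold [FIFO — oldest first]: 66 @ $20 + 269 @ $21 = $6,969
Oct 15, 481 sold [FIFO — oldest first]: 82 @ $21 + 103 @ $22 + 157 @ $22 + 139 @ $24 = $10,778
Total COGS = $9,434 + $6,969 + $10,778 = $27,181
Ending inventory: 151 @ $24 = $3,624

COGS = $27,181; ending inventory = $3,624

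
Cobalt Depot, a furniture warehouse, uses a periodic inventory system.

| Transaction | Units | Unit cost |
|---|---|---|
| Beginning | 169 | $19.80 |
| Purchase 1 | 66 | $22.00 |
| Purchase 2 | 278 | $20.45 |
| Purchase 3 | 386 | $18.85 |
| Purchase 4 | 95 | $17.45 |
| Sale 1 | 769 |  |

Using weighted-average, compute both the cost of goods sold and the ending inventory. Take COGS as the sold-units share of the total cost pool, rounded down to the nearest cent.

COGS = $15,021.91; ending inventory = $4,395.24

Sale 1, sell 769: 769/994 × $19,417.15 → $15,021.91
Ending inventory (cost pool remaining) = $4,395.24
Check: goods available $19,417.15 = COGS $15,021.91 + ending $4,395.24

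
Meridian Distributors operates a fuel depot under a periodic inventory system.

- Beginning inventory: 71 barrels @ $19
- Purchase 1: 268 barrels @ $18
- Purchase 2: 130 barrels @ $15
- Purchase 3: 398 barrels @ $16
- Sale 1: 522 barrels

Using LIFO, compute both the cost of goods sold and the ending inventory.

Sale 1 (522) [LIFO — newest first]: 398 @ $16 + 124 @ $15 = $8,228
Ending inventory: 71 @ $19 + 268 @ $18 + 6 @ $15 = $6,263

COGS = $8,228; ending inventory = $6,263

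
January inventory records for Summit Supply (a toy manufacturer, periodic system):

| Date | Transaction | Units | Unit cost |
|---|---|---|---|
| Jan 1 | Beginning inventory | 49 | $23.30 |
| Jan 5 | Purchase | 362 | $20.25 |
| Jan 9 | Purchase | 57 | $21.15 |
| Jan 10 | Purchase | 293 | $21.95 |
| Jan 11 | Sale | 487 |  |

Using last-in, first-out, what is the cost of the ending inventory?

Ending inventory = $5,697.95

Jan 11, 487 sold [LIFO — newest first]: 293 @ $21.95 + 57 @ $21.15 + 137 @ $20.25 = $10,411.15
Ending inventory: 49 @ $23.30 + 225 @ $20.25 = $5,697.95
Check: goods available $16,109.10 = COGS $10,411.15 + ending $5,697.95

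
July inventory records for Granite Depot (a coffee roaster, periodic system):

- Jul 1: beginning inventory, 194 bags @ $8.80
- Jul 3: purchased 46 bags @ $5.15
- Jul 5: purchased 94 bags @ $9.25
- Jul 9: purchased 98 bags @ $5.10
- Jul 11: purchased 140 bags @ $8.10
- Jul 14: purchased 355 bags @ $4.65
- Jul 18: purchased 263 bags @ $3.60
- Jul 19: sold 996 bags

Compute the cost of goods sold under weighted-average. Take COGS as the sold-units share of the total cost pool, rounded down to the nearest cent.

COGS = $5,896.44

Jul 19, sell 996: 996/1190 × $7,044.95 → $5,896.44
Ending inventory (cost pool remaining) = $1,148.51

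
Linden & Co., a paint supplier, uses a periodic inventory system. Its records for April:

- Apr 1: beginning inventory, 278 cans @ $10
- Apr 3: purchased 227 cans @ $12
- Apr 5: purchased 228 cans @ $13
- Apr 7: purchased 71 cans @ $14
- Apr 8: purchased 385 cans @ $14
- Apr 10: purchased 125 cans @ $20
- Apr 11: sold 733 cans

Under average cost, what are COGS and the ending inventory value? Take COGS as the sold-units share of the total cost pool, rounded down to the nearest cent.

Apr 11, sell 733: 733/1314 × $17,352.00 → $9,679.61
Ending inventory (cost pool remaining) = $7,672.39
Check: goods available $17,352.00 = COGS $9,679.61 + ending $7,672.39

COGS = $9,679.61; ending inventory = $7,672.39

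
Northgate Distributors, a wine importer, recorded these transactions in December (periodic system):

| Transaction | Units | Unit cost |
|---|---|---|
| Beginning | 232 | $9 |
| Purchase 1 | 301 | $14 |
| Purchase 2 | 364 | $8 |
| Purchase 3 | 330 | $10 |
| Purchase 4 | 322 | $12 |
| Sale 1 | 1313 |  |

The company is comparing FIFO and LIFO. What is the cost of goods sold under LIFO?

FIFO COGS: 232 @ $9 + 301 @ $14 + 364 @ $8 + 330 @ $10 + 86 @ $12 = $13,546
LIFO COGS: 322 @ $12 + 330 @ $10 + 364 @ $8 + 297 @ $14 = $14,234

COGS = $14,234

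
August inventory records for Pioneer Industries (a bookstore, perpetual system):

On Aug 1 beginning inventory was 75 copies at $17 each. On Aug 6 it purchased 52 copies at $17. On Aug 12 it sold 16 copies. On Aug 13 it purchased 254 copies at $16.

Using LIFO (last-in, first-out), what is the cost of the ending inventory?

Ending inventory = $5,951

Aug 12, 16 sold [LIFO — newest first]: 16 @ $17 = $272
Ending inventory: 75 @ $17 + 36 @ $17 + 254 @ $16 = $5,951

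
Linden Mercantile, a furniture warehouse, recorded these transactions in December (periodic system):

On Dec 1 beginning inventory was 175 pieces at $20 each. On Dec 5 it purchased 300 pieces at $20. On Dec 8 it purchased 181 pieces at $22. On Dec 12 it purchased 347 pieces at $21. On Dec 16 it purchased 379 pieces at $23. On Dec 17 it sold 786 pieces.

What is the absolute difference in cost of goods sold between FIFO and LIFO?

FIFO COGS: 175 @ $20 + 300 @ $20 + 181 @ $22 + 130 @ $21 = $16,212
LIFO COGS: 379 @ $23 + 347 @ $21 + 60 @ $22 = $17,324
Difference = |$16,212 − $17,324| = $1,112

$1,112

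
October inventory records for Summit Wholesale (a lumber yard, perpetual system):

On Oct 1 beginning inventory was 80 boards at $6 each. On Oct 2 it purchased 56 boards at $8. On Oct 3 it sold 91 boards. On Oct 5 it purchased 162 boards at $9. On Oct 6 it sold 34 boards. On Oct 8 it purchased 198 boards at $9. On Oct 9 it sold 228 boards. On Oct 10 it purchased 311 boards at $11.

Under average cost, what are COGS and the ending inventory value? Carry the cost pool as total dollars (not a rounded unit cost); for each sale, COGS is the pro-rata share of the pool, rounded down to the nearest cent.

After Oct 1: 80 on hand, pool $480.00 (≈ $6.0000 each)
After Oct 2: 136 on hand, pool $928.00 (≈ $6.8235 each)
Oct 3, sell 91: 91/136 × $928.00 → $620.94
After Oct 5: 207 on hand, pool $1,765.06 (≈ $8.5269 each)
Oct 6, sell 34: 34/207 × $1,765.06 → $289.91
After Oct 8: 371 on hand, pool $3,257.15 (≈ $8.7794 each)
Oct 9, sell 228: 228/371 × $3,257.15 → $2,001.69
After Oct 10: 454 on hand, pool $4,676.46 (≈ $10.3006 each)
Total COGS = $620.94 + $289.91 + $2,001.69 = $2,912.54
Ending inventory (cost pool remaining) = $4,676.46
Check: goods available $7,589.00 = COGS $2,912.54 + ending $4,676.46

COGS = $2,912.54; ending inventory = $4,676.46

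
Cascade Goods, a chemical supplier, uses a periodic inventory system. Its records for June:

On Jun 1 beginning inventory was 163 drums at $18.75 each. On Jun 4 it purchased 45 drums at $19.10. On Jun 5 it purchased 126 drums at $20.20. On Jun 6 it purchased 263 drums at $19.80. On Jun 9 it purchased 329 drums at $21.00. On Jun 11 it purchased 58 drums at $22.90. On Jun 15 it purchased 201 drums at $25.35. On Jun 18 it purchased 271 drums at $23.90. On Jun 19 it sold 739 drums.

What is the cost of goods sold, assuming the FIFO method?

COGS = $14,650.35

Jun 19, 739 sold [FIFO — oldest first]: 163 @ $18.75 + 45 @ $19.10 + 126 @ $20.20 + 263 @ $19.80 + 142 @ $21.00 = $14,650.35
Ending inventory: 187 @ $21.00 + 58 @ $22.90 + 201 @ $25.35 + 271 @ $23.90 = $16,827.45
Check: goods available $31,477.80 = COGS $14,650.35 + ending $16,827.45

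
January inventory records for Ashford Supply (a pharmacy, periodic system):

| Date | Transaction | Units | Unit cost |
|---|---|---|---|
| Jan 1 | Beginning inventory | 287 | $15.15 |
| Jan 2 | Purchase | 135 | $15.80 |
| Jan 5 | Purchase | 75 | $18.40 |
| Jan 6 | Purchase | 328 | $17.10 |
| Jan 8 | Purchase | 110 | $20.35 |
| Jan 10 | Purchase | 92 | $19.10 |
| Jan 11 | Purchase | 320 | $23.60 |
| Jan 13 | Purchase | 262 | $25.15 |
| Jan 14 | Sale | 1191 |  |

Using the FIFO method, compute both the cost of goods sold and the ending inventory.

COGS = $21,335.95; ending inventory = $10,270.90

Jan 14, 1191 sold [FIFO — oldest first]: 287 @ $15.15 + 135 @ $15.80 + 75 @ $18.40 + 328 @ $17.10 + 110 @ $20.35 + 92 @ $19.10 + 164 @ $23.60 = $21,335.95
Ending inventory: 156 @ $23.60 + 262 @ $25.15 = $10,270.90
Check: goods available $31,606.85 = COGS $21,335.95 + ending $10,270.90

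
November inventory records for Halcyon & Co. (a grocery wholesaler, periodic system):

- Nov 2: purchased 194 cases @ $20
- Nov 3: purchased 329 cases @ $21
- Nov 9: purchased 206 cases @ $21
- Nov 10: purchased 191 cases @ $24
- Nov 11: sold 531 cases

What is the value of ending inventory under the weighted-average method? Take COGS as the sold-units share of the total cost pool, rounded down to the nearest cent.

Ending inventory = $8,329.26

Nov 11, sell 531: 531/920 × $19,699.00 → $11,369.74
Ending inventory (cost pool remaining) = $8,329.26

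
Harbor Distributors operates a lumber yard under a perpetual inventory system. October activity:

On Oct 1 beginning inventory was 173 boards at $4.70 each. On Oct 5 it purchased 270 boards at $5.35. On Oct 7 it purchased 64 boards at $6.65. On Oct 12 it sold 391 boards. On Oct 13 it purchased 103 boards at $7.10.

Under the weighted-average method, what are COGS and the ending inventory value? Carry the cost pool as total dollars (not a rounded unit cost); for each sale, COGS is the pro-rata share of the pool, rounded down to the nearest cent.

After Oct 1: 173 on hand, pool $813.10 (≈ $4.7000 each)
After Oct 5: 443 on hand, pool $2,257.60 (≈ $5.0962 each)
After Oct 7: 507 on hand, pool $2,683.20 (≈ $5.2923 each)
Oct 12, sell 391: 391/507 × $2,683.20 → $2,069.29
After Oct 13: 219 on hand, pool $1,345.21 (≈ $6.1425 each)
Ending inventory (cost pool remaining) = $1,345.21
Check: goods available $3,414.50 = COGS $2,069.29 + ending $1,345.21

COGS = $2,069.29; ending inventory = $1,345.21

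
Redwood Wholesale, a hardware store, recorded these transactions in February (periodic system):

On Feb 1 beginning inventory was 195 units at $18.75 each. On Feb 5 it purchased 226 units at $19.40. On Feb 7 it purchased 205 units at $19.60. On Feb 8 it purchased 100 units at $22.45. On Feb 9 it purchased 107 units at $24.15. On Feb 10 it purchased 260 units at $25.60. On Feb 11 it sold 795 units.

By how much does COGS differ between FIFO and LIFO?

$1,919.25

FIFO COGS: 195 @ $18.75 + 226 @ $19.40 + 205 @ $19.60 + 100 @ $22.45 + 69 @ $24.15 = $15,970.00
LIFO COGS: 260 @ $25.60 + 107 @ $24.15 + 100 @ $22.45 + 205 @ $19.60 + 123 @ $19.40 = $17,889.25
Difference = |$15,970.00 − $17,889.25| = $1,919.25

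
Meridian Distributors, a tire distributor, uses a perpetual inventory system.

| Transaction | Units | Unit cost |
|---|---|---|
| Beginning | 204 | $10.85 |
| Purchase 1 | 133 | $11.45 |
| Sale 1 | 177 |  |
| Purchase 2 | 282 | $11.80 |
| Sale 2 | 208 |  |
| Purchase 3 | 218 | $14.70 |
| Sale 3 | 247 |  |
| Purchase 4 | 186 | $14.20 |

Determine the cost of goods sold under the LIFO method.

Sale 1 (177) [LIFO — newest first]: 133 @ $11.45 + 44 @ $10.85 = $2,000.25
Sale 2 (208) [LIFO — newest first]: 208 @ $11.80 = $2,454.40
Sale 3 (247) [LIFO — newest first]: 218 @ $14.70 + 29 @ $11.80 = $3,546.80
Total COGS = $2,000.25 + $2,454.40 + $3,546.80 = $8,001.45
Ending inventory: 160 @ $10.85 + 45 @ $11.80 + 186 @ $14.20 = $4,908.20
Check: goods available $12,909.65 = COGS $8,001.45 + ending $4,908.20

COGS = $8,001.45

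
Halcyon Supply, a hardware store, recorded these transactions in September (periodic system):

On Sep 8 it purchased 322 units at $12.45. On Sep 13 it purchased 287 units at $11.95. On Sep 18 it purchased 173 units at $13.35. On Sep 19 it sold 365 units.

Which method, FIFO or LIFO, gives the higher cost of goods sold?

LIFO

FIFO COGS: 322 @ $12.45 + 43 @ $11.95 = $4,522.75
LIFO COGS: 173 @ $13.35 + 192 @ $11.95 = $4,603.95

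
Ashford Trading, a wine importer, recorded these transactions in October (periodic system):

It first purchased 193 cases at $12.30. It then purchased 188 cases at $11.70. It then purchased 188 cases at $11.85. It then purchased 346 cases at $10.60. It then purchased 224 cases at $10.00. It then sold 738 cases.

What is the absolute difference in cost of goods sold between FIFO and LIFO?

$694.30

FIFO COGS: 193 @ $12.30 + 188 @ $11.70 + 188 @ $11.85 + 169 @ $10.60 = $8,592.70
LIFO COGS: 224 @ $10.00 + 346 @ $10.60 + 168 @ $11.85 = $7,898.40
Difference = |$8,592.70 − $7,898.40| = $694.30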